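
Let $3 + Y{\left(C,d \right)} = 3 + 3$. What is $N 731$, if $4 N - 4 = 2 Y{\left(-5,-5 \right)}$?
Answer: $\frac{3655}{2} \approx 1827.5$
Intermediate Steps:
$Y{\left(C,d \right)} = 3$ ($Y{\left(C,d \right)} = -3 + \left(3 + 3\right) = -3 + 6 = 3$)
$N = \frac{5}{2}$ ($N = 1 + \frac{2 \cdot 3}{4} = 1 + \frac{1}{4} \cdot 6 = 1 + \frac{3}{2} = \frac{5}{2} \approx 2.5$)
$N 731 = \frac{5}{2} \cdot 731 = \frac{3655}{2}$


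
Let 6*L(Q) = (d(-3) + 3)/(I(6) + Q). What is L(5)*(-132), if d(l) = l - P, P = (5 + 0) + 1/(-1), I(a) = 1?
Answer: 44/3 ≈ 14.667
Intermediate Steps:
P = 4 (P = 5 + 1*(-1) = 5 - 1 = 4)
d(l) = -4 + l (d(l) = l - 1*4 = l - 4 = -4 + l)
L(Q) = -2/(3*(1 + Q)) (L(Q) = (((-4 - 3) + 3)/(1 + Q))/6 = ((-7 + 3)/(1 + Q))/6 = (-4/(1 + Q))/6 = -2/(3*(1 + Q)))
L(5)*(-132) = -2/(3 + 3*5)*(-132) = -2/(3 + 15)*(-132) = -2/18*(-132) = -2*1/18*(-132) = -1/9*(-132) = 44/3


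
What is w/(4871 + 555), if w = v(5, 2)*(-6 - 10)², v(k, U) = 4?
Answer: 512/2713 ≈ 0.18872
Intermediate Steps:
w = 1024 (w = 4*(-6 - 10)² = 4*(-16)² = 4*256 = 1024)
w/(4871 + 555) = 1024/(4871 + 555) = 1024/5426 = 1024*(1/5426) = 512/2713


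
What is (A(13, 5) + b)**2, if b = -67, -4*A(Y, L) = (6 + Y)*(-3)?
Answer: 44521/16 ≈ 2782.6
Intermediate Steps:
A(Y, L) = 9/2 + 3*Y/4 (A(Y, L) = -(6 + Y)*(-3)/4 = -(-18 - 3*Y)/4 = 9/2 + 3*Y/4)
(A(13, 5) + b)**2 = ((9/2 + (3/4)*13) - 67)**2 = ((9/2 + 39/4) - 67)**2 = (57/4 - 67)**2 = (-211/4)**2 = 44521/16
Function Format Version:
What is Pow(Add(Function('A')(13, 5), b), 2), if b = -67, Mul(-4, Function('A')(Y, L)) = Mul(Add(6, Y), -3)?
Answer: Rational(44521, 16) ≈ 2782.6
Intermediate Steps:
Function('A')(Y, L) = Add(Rational(9, 2), Mul(Rational(3, 4), Y)) (Function('A')(Y, L) = Mul(Rational(-1, 4), Mul(Add(6, Y), -3)) = Mul(Rational(-1, 4), Add(-18, Mul(-3, Y))) = Add(Rational(9, 2), Mul(Rational(3, 4), Y)))
Pow(Add(Function('A')(13, 5), b), 2) = Pow(Add(Add(Rational(9, 2), Mul(Rational(3, 4), 13)), -67), 2) = Pow(Add(Add(Rational(9, 2), Rational(39, 4)), -67), 2) = Pow(Add(Rational(57, 4), -67), 2) = Pow(Rational(-211, 4), 2) = Rational(44521, 16)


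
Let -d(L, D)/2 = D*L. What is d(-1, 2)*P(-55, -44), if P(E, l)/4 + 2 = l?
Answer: -736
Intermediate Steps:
d(L, D) = -2*D*L
P(E, l) = -8 + 4*l
d(-1, 2)*P(-55, -44) = (-2*2*(-1))*(-8 + 4*(-44)) = 4*(-8 - 176) = 4*(-184) = -736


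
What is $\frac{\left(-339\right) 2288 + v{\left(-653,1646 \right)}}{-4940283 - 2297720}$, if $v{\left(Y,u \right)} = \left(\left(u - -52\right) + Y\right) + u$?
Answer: $\frac{772941}{7238003} \approx 0.10679$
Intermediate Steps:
$v{\left(Y,u \right)} = 52 + Y + 2 u$ ($v{\left(Y,u \right)} = \left(\left(u + 52\right) + Y\right) + u = \left(\left(52 + u\right) + Y\right) + u = \left(52 + Y + u\right) + u = 52 + Y + 2 u$)
$\frac{\left(-339\right) 2288 + v{\left(-653,1646 \right)}}{-4940283 - 2297720} = \frac{\left(-339\right) 2288 + \left(52 - 653 + 2 \cdot 1646\right)}{-4940283 - 2297720} = \frac{-775632 + \left(52 - 653 + 3292\right)}{-7238003} = \left(-775632 + 2691\right) \left(- \frac{1}{7238003}\right) = \left(-772941\right) \left(- \frac{1}{7238003}\right) = \frac{772941}{7238003}$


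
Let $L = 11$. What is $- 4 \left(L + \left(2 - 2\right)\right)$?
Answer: $-44$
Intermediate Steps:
$- 4 \left(L + \left(2 - 2\right)\right) = - 4 \left(11 + \left(2 - 2\right)\right) = - 4 \left(11 + 0\right) = \left(-4\right) 11 = -44$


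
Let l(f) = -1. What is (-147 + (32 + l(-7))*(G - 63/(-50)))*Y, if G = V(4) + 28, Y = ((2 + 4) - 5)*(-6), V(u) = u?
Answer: -132609/25 ≈ -5304.4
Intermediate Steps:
Y = -6 (Y = (6 - 5)*(-6) = 1*(-6) = -6)
G = 32 (G = 4 + 28 = 32)
(-147 + (32 + l(-7))*(G - 63/(-50)))*Y = (-147 + (32 - 1)*(32 - 63/(-50)))*(-6) = (-147 + 31*(32 - 63*(-1/50)))*(-6) = (-147 + 31*(32 + 63/50))*(-6) = (-147 + 31*(1663/50))*(-6) = (-147 + 51553/50)*(-6) = (44203/50)*(-6) = -132609/25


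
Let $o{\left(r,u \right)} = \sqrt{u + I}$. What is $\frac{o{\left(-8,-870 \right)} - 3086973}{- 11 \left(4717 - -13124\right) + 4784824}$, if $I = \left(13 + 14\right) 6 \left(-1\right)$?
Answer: $- \frac{3086973}{4588573} + \frac{2 i \sqrt{258}}{4588573} \approx -0.67275 + 7.001 \cdot 10^{-6} i$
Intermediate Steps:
$I = -162$ ($I = 27 \left(-6\right) = -162$)
$o{\left(r,u \right)} = \sqrt{-162 + u}$ ($o{\left(r,u \right)} = \sqrt{u - 162} = \sqrt{-162 + u}$)
$\frac{o{\left(-8,-870 \right)} - 3086973}{- 11 \left(4717 - -13124\right) + 4784824} = \frac{\sqrt{-162 - 870} - 3086973}{- 11 \left(4717 - -13124\right) + 4784824} = \frac{\sqrt{-1032} - 3086973}{- 11 \left(4717 + 13124\right) + 4784824} = \frac{2 i \sqrt{258} - 3086973}{\left(-11\right) 17841 + 4784824} = \frac{-3086973 + 2 i \sqrt{258}}{-196251 + 4784824} = \frac{-3086973 + 2 i \sqrt{258}}{4588573} = \left(-3086973 + 2 i \sqrt{258}\right) \frac{1}{4588573} = - \frac{3086973}{4588573} + \frac{2 i \sqrt{258}}{4588573}$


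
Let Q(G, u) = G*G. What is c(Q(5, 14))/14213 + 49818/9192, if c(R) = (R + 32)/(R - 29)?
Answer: 29497177/5443579 ≈ 5.4187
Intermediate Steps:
Q(G, u) = G²
c(R) = (32 + R)/(-29 + R)
c(Q(5, 14))/14213 + 49818/9192 = ((32 + 5²)/(-29 + 5²))/14213 + 49818/9192 = ((32 + 25)/(-29 + 25))*(1/14213) + 49818*(1/9192) = (57/(-4))*(1/14213) + 8303/1532 = -¼*57*(1/14213) + 8303/1532 = -57/4*1/14213 + 8303/1532 = -57/56852 + 8303/1532 = 29497177/5443579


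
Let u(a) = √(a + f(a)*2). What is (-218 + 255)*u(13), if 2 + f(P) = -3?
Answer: 37*√3 ≈ 64.086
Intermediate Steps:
f(P) = -5 (f(P) = -2 - 3 = -5)
u(a) = √(-10 + a) (u(a) = √(a - 5*2) = √(a - 10) = √(-10 + a))
(-218 + 255)*u(13) = (-218 + 255)*√(-10 + 13) = 37*√3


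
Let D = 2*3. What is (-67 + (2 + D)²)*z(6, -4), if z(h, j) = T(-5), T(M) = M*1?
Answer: 15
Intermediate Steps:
D = 6
T(M) = M
z(h, j) = -5
(-67 + (2 + D)²)*z(6, -4) = (-67 + (2 + 6)²)*(-5) = (-67 + 8²)*(-5) = (-67 + 64)*(-5) = -3*(-5) = 15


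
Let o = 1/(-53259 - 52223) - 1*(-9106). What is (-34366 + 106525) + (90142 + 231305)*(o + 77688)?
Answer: 2942920698926667/105482 ≈ 2.7900e+10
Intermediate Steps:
o = 960519091/105482 (o = 1/(-105482) + 9106 = -1/105482 + 9106 = 960519091/105482 ≈ 9106.0)
(-34366 + 106525) + (90142 + 231305)*(o + 77688) = (-34366 + 106525) + (90142 + 231305)*(960519091/105482 + 77688) = 72159 + 321447*(9155204707/105482) = 72159 + 2942913087451029/105482 = 2942920698926667/105482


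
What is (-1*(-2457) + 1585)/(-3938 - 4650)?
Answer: -2021/4294 ≈ -0.47066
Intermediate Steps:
(-1*(-2457) + 1585)/(-3938 - 4650) = (2457 + 1585)/(-8588) = 4042*(-1/8588) = -2021/4294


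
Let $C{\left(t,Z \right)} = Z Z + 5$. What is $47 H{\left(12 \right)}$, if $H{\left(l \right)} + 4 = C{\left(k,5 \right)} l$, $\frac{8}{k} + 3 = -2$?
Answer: $16732$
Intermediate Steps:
$k = - \frac{8}{5}$ ($k = \frac{8}{-3 - 2} = \frac{8}{-5} = 8 \left(- \frac{1}{5}\right) = - \frac{8}{5} \approx -1.6$)
$C{\left(t,Z \right)} = 5 + Z^{2}$ ($C{\left(t,Z \right)} = Z^{2} + 5 = 5 + Z^{2}$)
$H{\left(l \right)} = -4 + 30 l$ ($H{\left(l \right)} = -4 + \left(5 + 5^{2}\right) l = -4 + \left(5 + 25\right) l = -4 + 30 l$)
$47 H{\left(12 \right)} = 47 \left(-4 + 30 \cdot 12\right) = 47 \left(-4 + 360\right) = 47 \cdot 356 = 16732$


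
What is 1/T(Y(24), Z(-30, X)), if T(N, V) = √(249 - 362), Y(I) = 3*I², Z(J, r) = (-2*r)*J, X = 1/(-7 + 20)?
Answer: -I*√113/113 ≈ -0.094072*I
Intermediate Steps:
X = 1/13 ≈ 0.076923
Z(J, r) = -2*J*r
T(N, V) = I*√113 (T(N, V) = √(-113) = I*√113)
1/T(Y(24), Z(-30, X)) = 1/(I*√113) = -I*√113/113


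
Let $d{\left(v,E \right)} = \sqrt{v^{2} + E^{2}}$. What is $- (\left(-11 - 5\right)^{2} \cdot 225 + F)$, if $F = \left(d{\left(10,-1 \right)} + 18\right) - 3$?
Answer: $-57615 - \sqrt{101} \approx -57625.0$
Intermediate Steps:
$d{\left(v,E \right)} = \sqrt{E^{2} + v^{2}}$
$F = 15 + \sqrt{101}$ ($F = \left(\sqrt{\left(-1\right)^{2} + 10^{2}} + 18\right) - 3 = \left(\sqrt{1 + 100} + 18\right) - 3 = \left(\sqrt{101} + 18\right) - 3 = \left(18 + \sqrt{101}\right) - 3 = 15 + \sqrt{101} \approx 25.05$)
$- (\left(-11 - 5\right)^{2} \cdot 225 + F) = - (\left(-11 - 5\right)^{2} \cdot 225 + \left(15 + \sqrt{101}\right)) = - (\left(-16\right)^{2} \cdot 225 + \left(15 + \sqrt{101}\right)) = - (256 \cdot 225 + \left(15 + \sqrt{101}\right)) = - (57600 + \left(15 + \sqrt{101}\right)) = - (57615 + \sqrt{101}) = -57615 - \sqrt{101}$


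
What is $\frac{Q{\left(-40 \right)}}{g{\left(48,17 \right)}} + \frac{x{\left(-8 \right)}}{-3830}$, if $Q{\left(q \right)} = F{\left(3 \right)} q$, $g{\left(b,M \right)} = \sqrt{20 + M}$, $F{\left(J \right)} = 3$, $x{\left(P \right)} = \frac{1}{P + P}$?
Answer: $\frac{1}{61280} - \frac{120 \sqrt{37}}{37} \approx -19.728$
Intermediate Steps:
$x{\left(P \right)} = \frac{1}{2 P}$
$Q{\left(q \right)} = 3 q$
$\frac{Q{\left(-40 \right)}}{g{\left(48,17 \right)}} + \frac{x{\left(-8 \right)}}{-3830} = \frac{3 \left(-40\right)}{\sqrt{20 + 17}} + \frac{\frac{1}{2} \frac{1}{-8}}{-3830} = - \frac{120}{\sqrt{37}} + \frac{1}{2} \left(- \frac{1}{8}\right) \left(- \frac{1}{3830}\right) = - 120 \frac{\sqrt{37}}{37} - - \frac{1}{61280} = - \frac{120 \sqrt{37}}{37} + \frac{1}{61280} = \frac{1}{61280} - \frac{120 \sqrt{37}}{37}$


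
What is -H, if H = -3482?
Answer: 3482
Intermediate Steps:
-H = -1*(-3482) = 3482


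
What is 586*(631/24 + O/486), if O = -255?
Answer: 4892221/324 ≈ 15099.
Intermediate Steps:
586*(631/24 + O/486) = 586*(631/24 - 255/486) = 586*(631*(1/24) - 255*1/486) = 586*(631/24 - 85/162) = 586*(16697/648) = 4892221/324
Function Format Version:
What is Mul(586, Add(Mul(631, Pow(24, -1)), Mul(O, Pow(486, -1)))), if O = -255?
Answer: Rational(4892221, 324) ≈ 15099.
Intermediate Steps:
Mul(586, Add(Mul(631, Pow(24, -1)), Mul(O, Pow(486, -1)))) = Mul(586, Add(Mul(631, Pow(24, -1)), Mul(-255, Pow(486, -1)))) = Mul(586, Add(Mul(631, Rational(1, 24)), Mul(-255, Rational(1, 486)))) = Mul(586, Add(Rational(631, 24), Rational(-85, 162))) = Mul(586, Rational(16697, 648)) = Rational(4892221, 324)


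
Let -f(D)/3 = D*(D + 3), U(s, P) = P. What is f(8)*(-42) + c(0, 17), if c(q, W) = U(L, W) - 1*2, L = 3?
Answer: 11103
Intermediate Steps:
c(q, W) = -2 + W (c(q, W) = W - 1*2 = W - 2 = -2 + W)
f(D) = -3*D*(3 + D) (f(D) = -3*D*(D + 3) = -3*D*(3 + D))
f(8)*(-42) + c(0, 17) = -3*8*(3 + 8)*(-42) + (-2 + 17) = -3*8*11*(-42) + 15 = -264*(-42) + 15 = 11088 + 15 = 11103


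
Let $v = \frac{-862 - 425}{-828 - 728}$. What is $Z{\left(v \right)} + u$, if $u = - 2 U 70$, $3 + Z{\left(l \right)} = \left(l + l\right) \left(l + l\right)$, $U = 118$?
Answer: $- \frac{9999451163}{605284} \approx -16520.0$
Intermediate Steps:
$v = \frac{1287}{1556}$ ($v = - \frac{1287}{-1556} = \left(-1287\right) \left(- \frac{1}{1556}\right) = \frac{1287}{1556} \approx 0.82712$)
$Z{\left(l \right)} = -3 + 4 l^{2}$ ($Z{\left(l \right)} = -3 + \left(l + l\right) \left(l + l\right) = -3 + 2 l 2 l = -3 + 4 l^{2}$)
$u = -16520$ ($u = \left(-2\right) 118 \cdot 70 = \left(-236\right) 70 = -16520$)
$Z{\left(v \right)} + u = \left(-3 + 4 \left(\frac{1287}{1556}\right)^{2}\right) - 16520 = \left(-3 + 4 \cdot \frac{1656369}{2421136}\right) - 16520 = \left(-3 + \frac{1656369}{605284}\right) - 16520 = - \frac{159483}{605284} - 16520 = - \frac{9999451163}{605284}$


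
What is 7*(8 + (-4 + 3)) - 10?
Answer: 39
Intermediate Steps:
7*(8 + (-4 + 3)) - 10 = 7*(8 - 1) - 10 = 7*7 - 10 = 49 - 10 = 39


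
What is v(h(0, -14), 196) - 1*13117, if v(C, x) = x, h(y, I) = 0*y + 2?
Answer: -12921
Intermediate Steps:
h(y, I) = 2 (h(y, I) = 0 + 2 = 2)
v(h(0, -14), 196) - 1*13117 = 196 - 1*13117 = 196 - 13117 = -12921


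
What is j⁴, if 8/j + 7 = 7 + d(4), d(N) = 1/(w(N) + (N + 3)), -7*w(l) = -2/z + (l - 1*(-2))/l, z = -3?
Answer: 1596118917376/194481 ≈ 8.2071e+6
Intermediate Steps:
w(l) = -2/21 - (2 + l)/(7*l) (w(l) = -(-2/(-3) + (l - 1*(-2))/l)/7 = -(-2*(-⅓) + (l + 2)/l)/7 = -(⅔ + (2 + l)/l)/7 = -2/21 - (2 + l)/(7*l))
d(N) = 1/(3 + N + (-6 - 5*N)/(21*N)) (d(N) = 1/((-6 - 5*N)/(21*N) + (N + 3)) = 1/((-6 - 5*N)/(21*N) + (3 + N)) = 1/(3 + N + (-6 - 5*N)/(21*N)))
j = 1124/21 (j = 8/(-7 + (7 + 21*4/(-6 + 4*(58 + 21*4)))) = 8/(-7 + (7 + 21*4/(-6 + 4*(58 + 84)))) = 8/(-7 + (7 + 21*4/(-6 + 4*142))) = 8/(-7 + (7 + 21*4/(-6 + 568))) = 8/(-7 + (7 + 21*4/562)) = 8/(-7 + (7 + 21*4*(1/562))) = 8/(-7 + (7 + 42/281)) = 8/(-7 + 2009/281) = 8/(42/281) = 8*(281/42) = 1124/21 ≈ 53.524)
j⁴ = (1124/21)⁴ = 1596118917376/194481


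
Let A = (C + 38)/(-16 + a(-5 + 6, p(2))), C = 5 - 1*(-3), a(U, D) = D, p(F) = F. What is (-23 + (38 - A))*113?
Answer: 14464/7 ≈ 2066.3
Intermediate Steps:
C = 8 (C = 5 + 3 = 8)
A = -23/7 (A = (8 + 38)/(-16 + 2) = 46/(-14) = 46*(-1/14) = -23/7 ≈ -3.2857)
(-23 + (38 - A))*113 = (-23 + (38 - 1*(-23/7)))*113 = (-23 + (38 + 23/7))*113 = (-23 + 289/7)*113 = (128/7)*113 = 14464/7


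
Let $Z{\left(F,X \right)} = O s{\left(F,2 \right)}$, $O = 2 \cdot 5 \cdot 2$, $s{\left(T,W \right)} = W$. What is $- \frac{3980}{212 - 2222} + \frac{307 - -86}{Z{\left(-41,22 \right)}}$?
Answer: $\frac{94913}{8040} \approx 11.805$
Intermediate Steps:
$O = 20$ ($O = 10 \cdot 2 = 20$)
$Z{\left(F,X \right)} = 40$ ($Z{\left(F,X \right)} = 20 \cdot 2 = 40$)
$- \frac{3980}{212 - 2222} + \frac{307 - -86}{Z{\left(-41,22 \right)}} = - \frac{3980}{212 - 2222} + \frac{307 - -86}{40} = - \frac{3980}{212 - 2222} + \left(307 + 86\right) \frac{1}{40} = - \frac{3980}{-2010} + 393 \cdot \frac{1}{40} = \left(-3980\right) \left(- \frac{1}{2010}\right) + \frac{393}{40} = \frac{398}{201} + \frac{393}{40} = \frac{94913}{8040}$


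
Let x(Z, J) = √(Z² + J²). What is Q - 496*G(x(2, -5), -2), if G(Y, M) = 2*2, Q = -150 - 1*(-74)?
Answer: -2060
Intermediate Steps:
x(Z, J) = √(J² + Z²)
Q = -76 (Q = -150 + 74 = -76)
G(Y, M) = 4
Q - 496*G(x(2, -5), -2) = -76 - 496*4 = -76 - 1984 = -2060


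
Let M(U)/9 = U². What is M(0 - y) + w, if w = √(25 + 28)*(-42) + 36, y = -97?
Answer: 84717 - 42*√53 ≈ 84411.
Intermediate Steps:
w = 36 - 42*√53 (w = √53*(-42) + 36 = -42*√53 + 36 = 36 - 42*√53 ≈ -269.76)
M(U) = 9*U²
M(0 - y) + w = 9*(0 - 1*(-97))² + (36 - 42*√53) = 9*(0 + 97)² + (36 - 42*√53) = 9*97² + (36 - 42*√53) = 9*9409 + (36 - 42*√53) = 84681 + (36 - 42*√53) = 84717 - 42*√53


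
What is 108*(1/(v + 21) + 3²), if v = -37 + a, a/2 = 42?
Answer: 16551/17 ≈ 973.59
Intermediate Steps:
a = 84 (a = 2*42 = 84)
v = 47 (v = -37 + 84 = 47)
108*(1/(v + 21) + 3²) = 108*(1/(47 + 21) + 3²) = 108*(1/68 + 9) = 108*(613/68) = 16551/17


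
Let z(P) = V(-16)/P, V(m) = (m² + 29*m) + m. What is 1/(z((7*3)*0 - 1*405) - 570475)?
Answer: -405/231042151 ≈ -1.7529e-6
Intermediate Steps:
V(m) = m² + 30*m
z(P) = -224/P (z(P) = (-16*(30 - 16))/P = (-16*14)/P = -224/P)
1/(z((7*3)*0 - 1*405) - 570475) = 1/(-224/((7*3)*0 - 1*405) - 570475) = 1/(-224/(21*0 - 405) - 570475) = 1/(-224/(0 - 405) - 570475) = 1/(-224/(-405) - 570475) = 1/(-224*(-1/405) - 570475) = 1/(224/405 - 570475) = 1/(-231042151/405) = -405/231042151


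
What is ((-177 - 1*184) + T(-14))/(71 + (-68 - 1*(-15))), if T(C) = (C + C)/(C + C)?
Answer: -20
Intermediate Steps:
T(C) = 1 (T(C) = (2*C)/((2*C)) = (2*C)*(1/(2*C)) = 1)
((-177 - 1*184) + T(-14))/(71 + (-68 - 1*(-15))) = ((-177 - 1*184) + 1)/(71 + (-68 - 1*(-15))) = ((-177 - 184) + 1)/(71 + (-68 + 15)) = (-361 + 1)/(71 - 53) = -360/18 = -360*1/18 = -20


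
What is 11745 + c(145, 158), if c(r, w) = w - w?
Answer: 11745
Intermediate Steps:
c(r, w) = 0
11745 + c(145, 158) = 11745 + 0 = 11745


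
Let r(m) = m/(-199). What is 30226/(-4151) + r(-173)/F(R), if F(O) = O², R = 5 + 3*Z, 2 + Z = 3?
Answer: -54891459/7552448 ≈ -7.2680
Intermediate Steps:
Z = 1 (Z = -2 + 3 = 1)
r(m) = -m/199 (r(m) = m*(-1/199) = -m/199)
R = 8 (R = 5 + 3*1 = 5 + 3 = 8)
30226/(-4151) + r(-173)/F(R) = 30226/(-4151) + (-1/199*(-173))/(8²) = 30226*(-1/4151) + (173/199)/64 = -4318/593 + (173/199)*(1/64) = -4318/593 + 173/12736 = -54891459/7552448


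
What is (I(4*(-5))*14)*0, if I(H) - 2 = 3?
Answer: 0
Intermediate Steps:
I(H) = 5 (I(H) = 2 + 3 = 5)
(I(4*(-5))*14)*0 = (5*14)*0 = 70*0 = 0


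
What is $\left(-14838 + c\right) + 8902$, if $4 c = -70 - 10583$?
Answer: $- \frac{34397}{4} \approx -8599.3$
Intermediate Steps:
$c = - \frac{10653}{4}$ ($c = \frac{-70 - 10583}{4} = \frac{1}{4} \left(-10653\right) = - \frac{10653}{4} \approx -2663.3$)
$\left(-14838 + c\right) + 8902 = \left(-14838 - \frac{10653}{4}\right) + 8902 = - \frac{70005}{4} + 8902 = - \frac{34397}{4}$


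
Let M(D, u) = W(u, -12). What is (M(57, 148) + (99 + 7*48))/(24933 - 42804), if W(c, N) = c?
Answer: -583/17871 ≈ -0.032623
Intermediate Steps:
M(D, u) = u
(M(57, 148) + (99 + 7*48))/(24933 - 42804) = (148 + (99 + 7*48))/(24933 - 42804) = (148 + (99 + 336))/(-17871) = (148 + 435)*(-1/17871) = 583*(-1/17871) = -583/17871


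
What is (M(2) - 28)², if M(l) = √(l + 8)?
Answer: (28 - √10)² ≈ 616.91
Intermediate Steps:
M(l) = √(8 + l)
(M(2) - 28)² = (√(8 + 2) - 28)² = (√10 - 28)² = (-28 + √10)²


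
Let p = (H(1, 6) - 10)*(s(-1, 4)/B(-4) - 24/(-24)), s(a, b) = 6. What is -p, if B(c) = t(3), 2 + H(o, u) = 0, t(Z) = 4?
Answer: 30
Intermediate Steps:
H(o, u) = -2 (H(o, u) = -2 + 0 = -2)
B(c) = 4
p = -30 (p = (-2 - 10)*(6/4 - 24/(-24)) = -12*(6*(¼) - 24*(-1/24)) = -12*(3/2 + 1) = -12*5/2 = -30)
-p = -1*(-30) = 30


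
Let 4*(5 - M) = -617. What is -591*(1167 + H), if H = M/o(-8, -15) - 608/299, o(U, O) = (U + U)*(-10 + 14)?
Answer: -52587615567/76544 ≈ -6.8703e+5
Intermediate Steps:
M = 637/4 (M = 5 - 1/4*(-617) = 5 + 617/4 = 637/4 ≈ 159.25)
o(U, O) = 8*U (o(U, O) = (2*U)*4 = 8*U)
H = -346111/76544 (H = 637/(4*((8*(-8)))) - 608/299 = (637/4)/(-64) - 608*1/299 = (637/4)*(-1/64) - 608/299 = -637/256 - 608/299 = -346111/76544 ≈ -4.5217)
-591*(1167 + H) = -591*(1167 - 346111/76544) = -591*88980737/76544 = -52587615567/76544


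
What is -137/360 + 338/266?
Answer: 42619/47880 ≈ 0.89012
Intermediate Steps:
-137/360 + 338/266 = -137*1/360 + 338*(1/266) = -137/360 + 169/133 = 42619/47880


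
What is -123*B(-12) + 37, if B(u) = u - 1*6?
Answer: 2251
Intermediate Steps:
B(u) = -6 + u (B(u) = u - 6 = -6 + u)
-123*B(-12) + 37 = -123*(-6 - 12) + 37 = -123*(-18) + 37 = 2214 + 37 = 2251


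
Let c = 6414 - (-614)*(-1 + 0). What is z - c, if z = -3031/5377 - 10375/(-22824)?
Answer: -711816351569/122724648 ≈ -5800.1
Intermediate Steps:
z = -13393169/122724648 (z = -3031*1/5377 - 10375*(-1/22824) = -3031/5377 + 10375/22824 = -13393169/122724648 ≈ -0.10913)
c = 5800 (c = 6414 - (-614)*(-1) = 6414 - 1*614 = 6414 - 614 = 5800)
z - c = -13393169/122724648 - 1*5800 = -13393169/122724648 - 5800 = -711816351569/122724648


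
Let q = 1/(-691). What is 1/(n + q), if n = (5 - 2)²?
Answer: 691/6218 ≈ 0.11113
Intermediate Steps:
q = -1/691 ≈ -0.0014472
n = 9 (n = 3² = 9)
1/(n + q) = 1/(9 - 1/691) = 1/(6218/691) = 691/6218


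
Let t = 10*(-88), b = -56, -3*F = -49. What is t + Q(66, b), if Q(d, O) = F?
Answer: -2591/3 ≈ -863.67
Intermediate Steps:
F = 49/3 (F = -⅓*(-49) = 49/3 ≈ 16.333)
Q(d, O) = 49/3
t = -880
t + Q(66, b) = -880 + 49/3 = -2591/3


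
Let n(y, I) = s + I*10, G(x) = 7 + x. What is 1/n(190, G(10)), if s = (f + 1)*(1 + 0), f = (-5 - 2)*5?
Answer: 1/136 ≈ 0.0073529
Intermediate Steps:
f = -35 (f = -7*5 = -35)
s = -34 (s = (-35 + 1)*(1 + 0) = -34*1 = -34)
n(y, I) = -34 + 10*I (n(y, I) = -34 + I*10 = -34 + 10*I)
1/n(190, G(10)) = 1/(-34 + 10*(7 + 10)) = 1/(-34 + 10*17) = 1/(-34 + 170) = 1/136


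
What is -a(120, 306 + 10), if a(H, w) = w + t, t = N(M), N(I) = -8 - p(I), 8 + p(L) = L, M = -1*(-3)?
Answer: -313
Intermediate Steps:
M = 3
p(L) = -8 + L
N(I) = -I (N(I) = -8 - (-8 + I) = -8 + (8 - I) = -I)
t = -3 (t = -1*3 = -3)
a(H, w) = -3 + w (a(H, w) = w - 3 = -3 + w)
-a(120, 306 + 10) = -(-3 + (306 + 10)) = -(-3 + 316) = -1*313 = -313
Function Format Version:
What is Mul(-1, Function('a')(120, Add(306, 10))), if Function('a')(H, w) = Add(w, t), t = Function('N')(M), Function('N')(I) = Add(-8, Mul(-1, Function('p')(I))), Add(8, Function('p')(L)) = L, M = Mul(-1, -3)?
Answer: -313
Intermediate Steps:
M = 3
Function('p')(L) = Add(-8, L)
Function('N')(I) = Mul(-1, I) (Function('N')(I) = Add(-8, Mul(-1, Add(-8, I))) = Add(-8, Add(8, Mul(-1, I))) = Mul(-1, I))
t = -3 (t = Mul(-1, 3) = -3)
Function('a')(H, w) = Add(-3, w) (Function('a')(H, w) = Add(w, -3) = Add(-3, w))
Mul(-1, Function('a')(120, Add(306, 10))) = Mul(-1, Add(-3, Add(306, 10))) = Mul(-1, Add(-3, 316)) = Mul(-1, 313) = -313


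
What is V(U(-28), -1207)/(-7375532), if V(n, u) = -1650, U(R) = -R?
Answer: 825/3687766 ≈ 0.00022371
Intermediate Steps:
V(U(-28), -1207)/(-7375532) = -1650/(-7375532) = -1650*(-1/7375532) = 825/3687766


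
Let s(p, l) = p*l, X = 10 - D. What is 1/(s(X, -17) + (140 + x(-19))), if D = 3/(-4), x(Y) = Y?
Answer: -4/247 ≈ -0.016194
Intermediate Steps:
D = -3/4 (D = 3*(-1/4) = -3/4 ≈ -0.75000)
X = 43/4 (X = 10 - 1*(-3/4) = 10 + 3/4 = 43/4 ≈ 10.750)
s(p, l) = l*p
1/(s(X, -17) + (140 + x(-19))) = 1/(-17*43/4 + (140 - 19)) = 1/(-731/4 + 121) = 1/(-247/4) = -4/247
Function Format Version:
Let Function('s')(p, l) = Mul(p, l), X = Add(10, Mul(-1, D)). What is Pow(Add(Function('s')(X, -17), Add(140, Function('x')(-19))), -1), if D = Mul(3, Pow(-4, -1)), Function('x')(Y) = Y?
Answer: Rational(-4, 247) ≈ -0.016194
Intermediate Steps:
D = Rational(-3, 4) (D = Mul(3, Rational(-1, 4)) = Rational(-3, 4) ≈ -0.75000)
X = Rational(43, 4) (X = Add(10, Mul(-1, Rational(-3, 4))) = Add(10, Rational(3, 4)) = Rational(43, 4) ≈ 10.750)
Function('s')(p, l) = Mul(l, p)
Pow(Add(Function('s')(X, -17), Add(140, Function('x')(-19))), -1) = Pow(Add(Mul(-17, Rational(43, 4)), Add(140, -19)), -1) = Pow(Add(Rational(-731, 4), 121), -1) = Pow(Rational(-247, 4), -1) = Rational(-4, 247)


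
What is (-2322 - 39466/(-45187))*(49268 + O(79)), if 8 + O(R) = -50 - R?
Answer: -5153092553988/45187 ≈ -1.1404e+8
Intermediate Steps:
O(R) = -58 - R (O(R) = -8 + (-50 - R) = -58 - R)
(-2322 - 39466/(-45187))*(49268 + O(79)) = (-2322 - 39466/(-45187))*(49268 + (-58 - 1*79)) = (-2322 - 39466*(-1/45187))*(49268 + (-58 - 79)) = (-2322 + 39466/45187)*(49268 - 137) = -104884748/45187*49131 = -5153092553988/45187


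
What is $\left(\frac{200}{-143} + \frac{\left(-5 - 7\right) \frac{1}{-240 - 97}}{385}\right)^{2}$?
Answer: $\frac{5564145016336}{2844906289225} \approx 1.9558$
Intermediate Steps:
$\left(\frac{200}{-143} + \frac{\left(-5 - 7\right) \frac{1}{-240 - 97}}{385}\right)^{2} = \left(200 \left(- \frac{1}{143}\right) + - \frac{12}{-337} \cdot \frac{1}{385}\right)^{2} = \left(- \frac{200}{143} + \left(-12\right) \left(- \frac{1}{337}\right) \frac{1}{385}\right)^{2} = \left(- \frac{200}{143} + \frac{12}{337} \cdot \frac{1}{385}\right)^{2} = \left(- \frac{200}{143} + \frac{12}{129745}\right)^{2} = \left(- \frac{2358844}{1686685}\right)^{2} = \frac{5564145016336}{2844906289225}$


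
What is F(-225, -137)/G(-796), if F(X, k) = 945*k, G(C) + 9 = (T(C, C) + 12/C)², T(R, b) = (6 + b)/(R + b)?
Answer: 16406219088/1111171 ≈ 14765.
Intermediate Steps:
T(R, b) = (6 + b)/(R + b)
G(C) = -9 + (12/C + (6 + C)/(2*C))² (G(C) = -9 + ((6 + C)/(C + C) + 12/C)² = -9 + ((6 + C)/((2*C)) + 12/C)² = -9 + ((1/(2*C))*(6 + C) + 12/C)² = -9 + ((6 + C)/(2*C) + 12/C)² = -9 + (12/C + (6 + C)/(2*C))²)
F(-225, -137)/G(-796) = (945*(-137))/(-9 + (¼)*(30 - 796)²/(-796)²) = -129465/(-9 + (¼)*(1/633616)*(-766)²) = -129465/(-9 + (¼)*(1/633616)*586756) = -129465/(-9 + 146689/633616) = -129465/(-5555855/633616) = -129465*(-633616/5555855) = 16406219088/1111171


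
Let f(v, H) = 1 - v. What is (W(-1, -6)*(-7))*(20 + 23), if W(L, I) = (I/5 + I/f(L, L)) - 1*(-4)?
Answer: 301/5 ≈ 60.200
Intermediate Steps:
W(L, I) = 4 + I/5 + I/(1 - L) (W(L, I) = (I/5 + I/(1 - L)) - 1*(-4) = (I*(⅕) + I/(1 - L)) + 4 = (I/5 + I/(1 - L)) + 4 = 4 + I/5 + I/(1 - L))
(W(-1, -6)*(-7))*(20 + 23) = (((-1*(-6) + (-1 - 1)*(20 - 6)/5)/(-1 - 1))*(-7))*(20 + 23) = (((6 + (⅕)*(-2)*14)/(-2))*(-7))*43 = (-(6 - 28/5)/2*(-7))*43 = (-½*⅖*(-7))*43 = -⅕*(-7)*43 = (7/5)*43 = 301/5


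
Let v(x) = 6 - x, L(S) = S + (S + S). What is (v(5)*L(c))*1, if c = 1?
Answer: 3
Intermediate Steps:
L(S) = 3*S (L(S) = S + 2*S = 3*S)
(v(5)*L(c))*1 = ((6 - 1*5)*(3*1))*1 = ((6 - 5)*3)*1 = (1*3)*1 = 3*1 = 3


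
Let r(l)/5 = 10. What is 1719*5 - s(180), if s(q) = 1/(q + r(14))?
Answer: 1976849/230 ≈ 8595.0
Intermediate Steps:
r(l) = 50 (r(l) = 5*10 = 50)
s(q) = 1/(50 + q) (s(q) = 1/(q + 50) = 1/(50 + q))
1719*5 - s(180) = 1719*5 - 1/(50 + 180) = 8595 - 1/230 = 1976849/230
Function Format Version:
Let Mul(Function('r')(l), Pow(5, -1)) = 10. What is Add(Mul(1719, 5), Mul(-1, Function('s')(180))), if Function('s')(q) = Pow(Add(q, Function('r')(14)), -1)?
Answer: Rational(1976849, 230) ≈ 8595.0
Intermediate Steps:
Function('r')(l) = 50 (Function('r')(l) = Mul(5, 10) = 50)
Function('s')(q) = Pow(Add(50, q), -1) (Function('s')(q) = Pow(Add(q, 50), -1) = Pow(Add(50, q), -1))
Add(Mul(1719, 5), Mul(-1, Function('s')(180))) = Add(Mul(1719, 5), Mul(-1, Pow(Add(50, 180), -1))) = Add(8595, Mul(-1, Pow(230, -1))) = Add(8595, Mul(-1, Rational(1, 230))) = Add(8595, Rational(-1, 230)) = Rational(1976849, 230)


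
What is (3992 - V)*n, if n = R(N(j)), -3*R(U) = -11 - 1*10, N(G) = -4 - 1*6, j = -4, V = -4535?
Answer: 59689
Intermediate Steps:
N(G) = -10 (N(G) = -4 - 6 = -10)
R(U) = 7 (R(U) = -(-11 - 1*10)/3 = -(-11 - 10)/3 = -⅓*(-21) = 7)
n = 7
(3992 - V)*n = (3992 - 1*(-4535))*7 = (3992 + 4535)*7 = 8527*7 = 59689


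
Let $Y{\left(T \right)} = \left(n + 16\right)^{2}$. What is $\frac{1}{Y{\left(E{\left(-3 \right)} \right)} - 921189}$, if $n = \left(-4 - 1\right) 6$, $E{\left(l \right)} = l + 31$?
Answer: $- \frac{1}{920993} \approx -1.0858 \cdot 10^{-6}$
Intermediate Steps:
$E{\left(l \right)} = 31 + l$
$n = -30$ ($n = \left(-5\right) 6 = -30$)
$Y{\left(T \right)} = 196$ ($Y{\left(T \right)} = \left(-30 + 16\right)^{2} = \left(-14\right)^{2} = 196$)
$\frac{1}{Y{\left(E{\left(-3 \right)} \right)} - 921189} = \frac{1}{196 - 921189} = \frac{1}{-920993} = - \frac{1}{920993}$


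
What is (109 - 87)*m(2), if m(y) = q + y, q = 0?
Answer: 44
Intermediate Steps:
m(y) = y (m(y) = 0 + y = y)
(109 - 87)*m(2) = (109 - 87)*2 = 22*2 = 44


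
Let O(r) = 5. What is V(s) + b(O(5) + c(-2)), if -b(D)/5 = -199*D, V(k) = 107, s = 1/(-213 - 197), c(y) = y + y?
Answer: 1102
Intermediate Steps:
c(y) = 2*y
s = -1/410 (s = 1/(-410) = -1/410 ≈ -0.0024390)
b(D) = 995*D (b(D) = -(-995)*D = 995*D)
V(s) + b(O(5) + c(-2)) = 107 + 995*(5 + 2*(-2)) = 107 + 995*(5 - 4) = 107 + 995*1 = 107 + 995 = 1102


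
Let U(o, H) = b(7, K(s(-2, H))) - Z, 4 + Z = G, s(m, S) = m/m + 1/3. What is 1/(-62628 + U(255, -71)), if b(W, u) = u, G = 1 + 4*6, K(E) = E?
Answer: -3/187943 ≈ -1.5962e-5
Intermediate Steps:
s(m, S) = 4/3 (s(m, S) = 1 + 1*(1/3) = 1 + 1/3 = 4/3)
G = 25 (G = 1 + 24 = 25)
Z = 21 (Z = -4 + 25 = 21)
U(o, H) = -59/3 (U(o, H) = 4/3 - 1*21 = 4/3 - 21 = -59/3)
1/(-62628 + U(255, -71)) = 1/(-62628 - 59/3) = 1/(-187943/3) = -3/187943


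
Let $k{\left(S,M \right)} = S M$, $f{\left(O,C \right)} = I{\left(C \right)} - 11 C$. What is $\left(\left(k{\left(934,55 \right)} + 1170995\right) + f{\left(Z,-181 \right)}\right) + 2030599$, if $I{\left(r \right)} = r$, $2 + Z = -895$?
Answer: $3254774$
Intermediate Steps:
$Z = -897$ ($Z = -2 - 895 = -897$)
$f{\left(O,C \right)} = - 10 C$ ($f{\left(O,C \right)} = C - 11 C = - 10 C$)
$k{\left(S,M \right)} = M S$
$\left(\left(k{\left(934,55 \right)} + 1170995\right) + f{\left(Z,-181 \right)}\right) + 2030599 = \left(\left(55 \cdot 934 + 1170995\right) - -1810\right) + 2030599 = \left(\left(51370 + 1170995\right) + 1810\right) + 2030599 = \left(1222365 + 1810\right) + 2030599 = 1224175 + 2030599 = 3254774$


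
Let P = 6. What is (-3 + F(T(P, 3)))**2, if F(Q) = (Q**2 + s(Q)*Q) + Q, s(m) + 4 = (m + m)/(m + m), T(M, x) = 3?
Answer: 0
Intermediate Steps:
s(m) = -3 (s(m) = -4 + (m + m)/(m + m) = -4 + (2*m)/((2*m)) = -4 + (2*m)*(1/(2*m)) = -4 + 1 = -3)
F(Q) = Q**2 - 2*Q (F(Q) = (Q**2 - 3*Q) + Q = Q**2 - 2*Q)
(-3 + F(T(P, 3)))**2 = (-3 + 3*(-2 + 3))**2 = (-3 + 3*1)**2 = (-3 + 3)**2 = 0**2 = 0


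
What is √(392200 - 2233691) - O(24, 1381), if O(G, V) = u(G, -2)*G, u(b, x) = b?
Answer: -576 + I*√1841491 ≈ -576.0 + 1357.0*I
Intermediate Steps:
O(G, V) = G² (O(G, V) = G*G = G²)
√(392200 - 2233691) - O(24, 1381) = √(392200 - 2233691) - 1*24² = √(-1841491) - 1*576 = I*√1841491 - 576 = -576 + I*√1841491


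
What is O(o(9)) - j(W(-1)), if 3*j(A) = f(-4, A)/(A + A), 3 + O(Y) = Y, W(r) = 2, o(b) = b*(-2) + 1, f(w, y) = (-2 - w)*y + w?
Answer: -20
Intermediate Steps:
f(w, y) = w + y*(-2 - w) (f(w, y) = y*(-2 - w) + w = w + y*(-2 - w))
o(b) = 1 - 2*b (o(b) = -2*b + 1 = 1 - 2*b)
O(Y) = -3 + Y
j(A) = (-4 + 2*A)/(6*A) (j(A) = ((-4 - 2*A - 1*(-4)*A)/(A + A))/3 = ((-4 - 2*A + 4*A)/((2*A)))/3 = ((1/(2*A))*(-4 + 2*A))/3 = ((-4 + 2*A)/(2*A))/3 = (-4 + 2*A)/(6*A))
O(o(9)) - j(W(-1)) = (-3 + (1 - 2*9)) - (-2 + 2)/(3*2) = (-3 + (1 - 18)) - 0/(3*2) = (-3 - 17) - 1*0 = -20 + 0 = -20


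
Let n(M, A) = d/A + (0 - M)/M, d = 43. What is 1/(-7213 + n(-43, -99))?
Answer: -99/714229 ≈ -0.00013861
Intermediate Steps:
n(M, A) = -1 + 43/A (n(M, A) = 43/A + (0 - M)/M = 43/A + (-M)/M = 43/A - 1 = -1 + 43/A)
1/(-7213 + n(-43, -99)) = 1/(-7213 + (43 - 1*(-99))/(-99)) = 1/(-7213 - (43 + 99)/99) = 1/(-7213 - 1/99*142) = 1/(-7213 - 142/99) = 1/(-714229/99) = -99/714229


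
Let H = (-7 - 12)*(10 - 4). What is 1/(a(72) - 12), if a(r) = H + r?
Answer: -1/54 ≈ -0.018519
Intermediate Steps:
H = -114 (H = -19*6 = -114)
a(r) = -114 + r
1/(a(72) - 12) = 1/((-114 + 72) - 12) = 1/(-42 - 12) = 1/(-54) = -1/54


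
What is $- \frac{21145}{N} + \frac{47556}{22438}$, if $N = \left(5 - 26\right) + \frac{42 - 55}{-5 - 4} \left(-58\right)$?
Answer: $\frac{2157454449}{10579517} \approx 203.93$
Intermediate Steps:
$N = - \frac{943}{9}$ ($N = \left(5 - 26\right) + - \frac{13}{-9} \left(-58\right) = -21 + \left(-13\right) \left(- \frac{1}{9}\right) \left(-58\right) = -21 + \frac{13}{9} \left(-58\right) = -21 - \frac{754}{9} = - \frac{943}{9} \approx -104.78$)
$- \frac{21145}{N} + \frac{47556}{22438} = - \frac{21145}{- \frac{943}{9}} + \frac{47556}{22438} = \left(-21145\right) \left(- \frac{9}{943}\right) + 47556 \cdot \frac{1}{22438} = \frac{190305}{943} + \frac{23778}{11219} = \frac{2157454449}{10579517}$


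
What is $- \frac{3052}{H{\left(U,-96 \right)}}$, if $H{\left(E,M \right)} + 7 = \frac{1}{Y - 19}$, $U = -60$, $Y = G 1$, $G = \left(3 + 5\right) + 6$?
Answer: $\frac{3815}{9} \approx 423.89$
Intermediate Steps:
$G = 14$ ($G = 8 + 6 = 14$)
$Y = 14$ ($Y = 14 \cdot 1 = 14$)
$H{\left(E,M \right)} = - \frac{36}{5}$ ($H{\left(E,M \right)} = -7 + \frac{1}{14 - 19} = -7 + \frac{1}{-5} = -7 - \frac{1}{5} = - \frac{36}{5}$)
$- \frac{3052}{H{\left(U,-96 \right)}} = - \frac{3052}{- \frac{36}{5}} = \left(-3052\right) \left(- \frac{5}{36}\right) = \frac{3815}{9}$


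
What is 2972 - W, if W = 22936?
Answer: -19964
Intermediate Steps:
2972 - W = 2972 - 1*22936 = 2972 - 22936 = -19964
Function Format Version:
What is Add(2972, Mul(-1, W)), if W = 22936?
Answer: -19964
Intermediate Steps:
Add(2972, Mul(-1, W)) = Add(2972, Mul(-1, 22936)) = Add(2972, -22936) = -19964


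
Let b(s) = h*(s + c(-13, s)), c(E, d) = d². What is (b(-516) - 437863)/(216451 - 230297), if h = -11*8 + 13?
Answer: 885581/602 ≈ 1471.1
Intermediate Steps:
h = -75 (h = -88 + 13 = -75)
b(s) = -75*s - 75*s² (b(s) = -75*(s + s²) = -75*s - 75*s²)
(b(-516) - 437863)/(216451 - 230297) = (75*(-516)*(-1 - 1*(-516)) - 437863)/(216451 - 230297) = (75*(-516)*(-1 + 516) - 437863)/(-13846) = (75*(-516)*515 - 437863)*(-1/13846) = (-19930500 - 437863)*(-1/13846) = -20368363*(-1/13846) = 885581/602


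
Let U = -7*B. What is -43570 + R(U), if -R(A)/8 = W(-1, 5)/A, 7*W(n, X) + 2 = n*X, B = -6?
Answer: -914966/21 ≈ -43570.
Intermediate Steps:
U = 42 (U = -7*(-6) = 42)
W(n, X) = -2/7 + X*n/7 (W(n, X) = -2/7 + (n*X)/7 = -2/7 + (X*n)/7 = -2/7 + X*n/7)
R(A) = 8/A (R(A) = -8*(-2/7 + (⅐)*5*(-1))/A = -8*(-2/7 - 5/7)/A = -(-8)/A = 8/A)
-43570 + R(U) = -43570 + 8/42 = -43570 + 8*(1/42) = -43570 + 4/21 = -914966/21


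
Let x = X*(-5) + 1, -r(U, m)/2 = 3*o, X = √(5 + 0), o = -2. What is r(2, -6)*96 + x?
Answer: 1153 - 5*√5 ≈ 1141.8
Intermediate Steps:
X = √5 ≈ 2.2361
r(U, m) = 12 (r(U, m) = -6*(-2) = -2*(-6) = 12)
x = 1 - 5*√5 (x = √5*(-5) + 1 = -5*√5 + 1 = 1 - 5*√5 ≈ -10.180)
r(2, -6)*96 + x = 12*96 + (1 - 5*√5) = 1152 + (1 - 5*√5) = 1153 - 5*√5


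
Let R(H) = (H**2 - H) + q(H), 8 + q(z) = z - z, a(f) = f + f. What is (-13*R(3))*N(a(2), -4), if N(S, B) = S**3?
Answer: 1664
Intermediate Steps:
a(f) = 2*f
q(z) = -8 (q(z) = -8 + (z - z) = -8 + 0 = -8)
R(H) = -8 + H**2 - H (R(H) = (H**2 - H) - 8 = -8 + H**2 - H)
(-13*R(3))*N(a(2), -4) = (-13*(-8 + 3**2 - 1*3))*(2*2)**3 = -13*(-8 + 9 - 3)*4**3 = -13*(-2)*64 = 26*64 = 1664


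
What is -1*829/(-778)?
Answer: 829/778 ≈ 1.0656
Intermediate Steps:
-1*829/(-778) = -829*(-1/778) = 829/778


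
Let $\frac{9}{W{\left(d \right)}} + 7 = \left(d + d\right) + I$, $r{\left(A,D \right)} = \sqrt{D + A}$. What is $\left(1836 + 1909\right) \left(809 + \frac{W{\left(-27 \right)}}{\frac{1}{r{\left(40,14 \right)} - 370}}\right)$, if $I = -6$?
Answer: $\frac{215461085}{67} - \frac{101115 \sqrt{6}}{67} \approx 3.2121 \cdot 10^{6}$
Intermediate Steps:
$r{\left(A,D \right)} = \sqrt{A + D}$
$W{\left(d \right)} = \frac{9}{-13 + 2 d}$ ($W{\left(d \right)} = \frac{9}{-7 + \left(\left(d + d\right) - 6\right)} = \frac{9}{-7 + \left(2 d - 6\right)} = \frac{9}{-7 + \left(-6 + 2 d\right)} = \frac{9}{-13 + 2 d}$)
$\left(1836 + 1909\right) \left(809 + \frac{W{\left(-27 \right)}}{\frac{1}{r{\left(40,14 \right)} - 370}}\right) = \left(1836 + 1909\right) \left(809 + \frac{9 \frac{1}{-13 + 2 \left(-27\right)}}{\frac{1}{\sqrt{40 + 14} - 370}}\right) = 3745 \left(809 + \frac{9 \frac{1}{-13 - 54}}{\frac{1}{\sqrt{54} - 370}}\right) = 3745 \left(809 + \frac{9 \frac{1}{-67}}{\frac{1}{3 \sqrt{6} - 370}}\right) = 3745 \left(809 + \frac{9 \left(- \frac{1}{67}\right)}{\frac{1}{-370 + 3 \sqrt{6}}}\right) = 3745 \left(809 - \frac{9 \left(-370 + 3 \sqrt{6}\right)}{67}\right) = 3745 \left(809 + \left(\frac{3330}{67} - \frac{27 \sqrt{6}}{67}\right)\right) = 3745 \left(\frac{57533}{67} - \frac{27 \sqrt{6}}{67}\right) = \frac{215461085}{67} - \frac{101115 \sqrt{6}}{67}$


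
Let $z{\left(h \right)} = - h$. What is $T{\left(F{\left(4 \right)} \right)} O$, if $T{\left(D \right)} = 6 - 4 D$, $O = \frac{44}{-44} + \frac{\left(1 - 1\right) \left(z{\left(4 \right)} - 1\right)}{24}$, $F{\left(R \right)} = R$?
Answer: $10$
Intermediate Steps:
$O = -1$ ($O = \frac{44}{-44} + \frac{\left(1 - 1\right) \left(\left(-1\right) 4 - 1\right)}{24} = 44 \left(- \frac{1}{44}\right) + \left(1 - 1\right) \left(-4 - 1\right) \frac{1}{24} = -1 + 0 \left(-5\right) \frac{1}{24} = -1 + 0 \cdot \frac{1}{24} = -1 + 0 = -1$)
$T{\left(F{\left(4 \right)} \right)} O = \left(6 - 16\right) \left(-1\right) = \left(-10\right) \left(-1\right) = 10$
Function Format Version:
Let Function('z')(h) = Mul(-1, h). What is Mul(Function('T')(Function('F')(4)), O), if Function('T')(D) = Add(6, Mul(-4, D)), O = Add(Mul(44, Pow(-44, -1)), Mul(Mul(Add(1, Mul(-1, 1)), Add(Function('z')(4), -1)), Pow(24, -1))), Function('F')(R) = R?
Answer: 10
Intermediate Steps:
O = -1 (O = Add(Mul(44, Pow(-44, -1)), Mul(Mul(Add(1, Mul(-1, 1)), Add(Mul(-1, 4), -1)), Pow(24, -1))) = Add(Mul(44, Rational(-1, 44)), Mul(Mul(Add(1, -1), Add(-4, -1)), Rational(1, 24))) = Add(-1, Mul(Mul(0, -5), Rational(1, 24))) = Add(-1, Mul(0, Rational(1, 24))) = Add(-1, 0) = -1)
Mul(Function('T')(Function('F')(4)), O) = Mul(Add(6, Mul(-4, 4)), -1) = Mul(Add(6, -16), -1) = Mul(-10, -1) = 10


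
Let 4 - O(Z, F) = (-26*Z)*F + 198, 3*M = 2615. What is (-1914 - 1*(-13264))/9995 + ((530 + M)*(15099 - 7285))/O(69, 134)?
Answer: 33659328875/720245697 ≈ 46.733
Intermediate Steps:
M = 2615/3 (M = (⅓)*2615 = 2615/3 ≈ 871.67)
O(Z, F) = -194 + 26*F*Z (O(Z, F) = 4 - ((-26*Z)*F + 198) = 4 - (-26*F*Z + 198) = 4 - (198 - 26*F*Z) = 4 + (-198 + 26*F*Z) = -194 + 26*F*Z)
(-1914 - 1*(-13264))/9995 + ((530 + M)*(15099 - 7285))/O(69, 134) = (-1914 - 1*(-13264))/9995 + ((530 + 2615/3)*(15099 - 7285))/(-194 + 26*134*69) = (-1914 + 13264)*(1/9995) + ((4205/3)*7814)/(-194 + 240396) = 11350*(1/9995) + (32857870/3)/240202 = 2270/1999 + (32857870/3)*(1/240202) = 2270/1999 + 16428935/360303 = 33659328875/720245697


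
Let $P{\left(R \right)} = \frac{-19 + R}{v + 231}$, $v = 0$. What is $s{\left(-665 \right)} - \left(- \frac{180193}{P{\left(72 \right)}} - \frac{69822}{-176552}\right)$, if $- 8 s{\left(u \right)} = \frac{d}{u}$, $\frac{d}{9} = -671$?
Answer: $\frac{4887011221812627}{6222575240} \approx 7.8537 \cdot 10^{5}$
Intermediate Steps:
$d = -6039$ ($d = 9 \left(-671\right) = -6039$)
$P{\left(R \right)} = - \frac{19}{231} + \frac{R}{231}$ ($P{\left(R \right)} = \frac{-19 + R}{0 + 231} = \frac{-19 + R}{231} = \left(-19 + R\right) \frac{1}{231} = - \frac{19}{231} + \frac{R}{231}$)
$s{\left(u \right)} = \frac{6039}{8 u}$ ($s{\left(u \right)} = - \frac{\left(-6039\right) \frac{1}{u}}{8} = \frac{6039}{8 u}$)
$s{\left(-665 \right)} - \left(- \frac{180193}{P{\left(72 \right)}} - \frac{69822}{-176552}\right) = \frac{6039}{8 \left(-665\right)} - \left(- \frac{180193}{- \frac{19}{231} + \frac{1}{231} \cdot 72} - \frac{69822}{-176552}\right) = \frac{6039}{8} \left(- \frac{1}{665}\right) - \left(- \frac{180193}{- \frac{19}{231} + \frac{24}{77}} - - \frac{34911}{88276}\right) = - \frac{6039}{5320} - \left(- \frac{180193}{\frac{53}{231}} + \frac{34911}{88276}\right) = - \frac{6039}{5320} - \left(\left(-180193\right) \frac{231}{53} + \frac{34911}{88276}\right) = - \frac{6039}{5320} - \left(- \frac{41624583}{53} + \frac{34911}{88276}\right) = - \frac{6039}{5320} - - \frac{3674449838625}{4678628} = - \frac{6039}{5320} + \frac{3674449838625}{4678628} = \frac{4887011221812627}{6222575240}$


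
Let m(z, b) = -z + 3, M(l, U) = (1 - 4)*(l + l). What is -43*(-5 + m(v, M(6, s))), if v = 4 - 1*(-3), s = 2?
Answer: 387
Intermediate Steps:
v = 7 (v = 4 + 3 = 7)
M(l, U) = -6*l
m(z, b) = 3 - z
-43*(-5 + m(v, M(6, s))) = -43*(-5 + (3 - 1*7)) = -43*(-5 + (3 - 7)) = -43*(-5 - 4) = -43*(-9) = 387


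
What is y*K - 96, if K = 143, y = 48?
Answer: 6768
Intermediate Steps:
y*K - 96 = 48*143 - 96 = 6864 - 96 = 6768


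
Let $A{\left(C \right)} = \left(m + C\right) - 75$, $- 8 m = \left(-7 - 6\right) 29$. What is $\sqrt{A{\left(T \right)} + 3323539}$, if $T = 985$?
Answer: $\frac{\sqrt{53191938}}{4} \approx 1823.3$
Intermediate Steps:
$m = \frac{377}{8}$ ($m = - \frac{\left(-7 - 6\right) 29}{8} = - \frac{\left(-13\right) 29}{8} = \left(- \frac{1}{8}\right) \left(-377\right) = \frac{377}{8} \approx 47.125$)
$A{\left(C \right)} = - \frac{223}{8} + C$ ($A{\left(C \right)} = \left(\frac{377}{8} + C\right) - 75 = - \frac{223}{8} + C$)
$\sqrt{A{\left(T \right)} + 3323539} = \sqrt{\left(- \frac{223}{8} + 985\right) + 3323539} = \sqrt{\frac{7657}{8} + 3323539} = \sqrt{\frac{26595969}{8}} = \frac{\sqrt{53191938}}{4}$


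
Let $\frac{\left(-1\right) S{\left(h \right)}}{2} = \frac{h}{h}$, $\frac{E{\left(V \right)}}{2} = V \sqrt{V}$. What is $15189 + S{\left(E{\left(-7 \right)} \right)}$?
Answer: $15187$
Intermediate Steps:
$E{\left(V \right)} = 2 V^{\frac{3}{2}}$ ($E{\left(V \right)} = 2 V \sqrt{V} = 2 V^{\frac{3}{2}}$)
$S{\left(h \right)} = -2$ ($S{\left(h \right)} = - 2 \frac{h}{h} = \left(-2\right) 1 = -2$)
$15189 + S{\left(E{\left(-7 \right)} \right)} = 15189 - 2 = 15187$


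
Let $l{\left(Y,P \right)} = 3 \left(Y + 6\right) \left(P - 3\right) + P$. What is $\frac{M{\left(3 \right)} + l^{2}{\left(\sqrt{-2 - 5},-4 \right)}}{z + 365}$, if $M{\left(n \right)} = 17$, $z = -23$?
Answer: $\frac{2305}{57} + \frac{910 i \sqrt{7}}{57} \approx 40.439 + 42.239 i$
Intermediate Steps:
$l{\left(Y,P \right)} = P + 3 \left(-3 + P\right) \left(6 + Y\right)$ ($l{\left(Y,P \right)} = 3 \left(6 + Y\right) \left(-3 + P\right) + P = 3 \left(-3 + P\right) \left(6 + Y\right) + P = P + 3 \left(-3 + P\right) \left(6 + Y\right)$)
$\frac{M{\left(3 \right)} + l^{2}{\left(\sqrt{-2 - 5},-4 \right)}}{z + 365} = \frac{17 + \left(-54 - 9 \sqrt{-2 - 5} + 19 \left(-4\right) + 3 \left(-4\right) \sqrt{-2 - 5}\right)^{2}}{-23 + 365} = \frac{17 + \left(-54 - 9 \sqrt{-7} - 76 + 3 \left(-4\right) \sqrt{-7}\right)^{2}}{342} = \left(17 + \left(-54 - 9 i \sqrt{7} - 76 + 3 \left(-4\right) i \sqrt{7}\right)^{2}\right) \frac{1}{342} = \left(17 + \left(-54 - 9 i \sqrt{7} - 76 - 12 i \sqrt{7}\right)^{2}\right) \frac{1}{342} = \left(17 + \left(-130 - 21 i \sqrt{7}\right)^{2}\right) \frac{1}{342} = \frac{17}{342} + \frac{\left(-130 - 21 i \sqrt{7}\right)^{2}}{342}$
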